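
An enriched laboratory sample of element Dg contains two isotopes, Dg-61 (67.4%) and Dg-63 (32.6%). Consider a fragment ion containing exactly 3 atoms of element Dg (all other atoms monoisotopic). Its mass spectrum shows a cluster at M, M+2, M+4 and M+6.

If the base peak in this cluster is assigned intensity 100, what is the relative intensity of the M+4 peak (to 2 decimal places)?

48.37

Term probabilities: M 0.3062, M+2 0.4443, M+4 0.2149, M+6 0.0346. Base peak = M+2.
P(M+2) = C(3,1) × 0.674^2 × 0.326^1 = 3 × 0.454276 × 0.3260 = 0.444282 (base)
P(M+4) = C(3,2) × 0.674^1 × 0.326^2 = 3 × 0.6740 × 0.106276 = 0.214890
Relative intensity = 0.214890 / 0.444282 × 100 = 48.37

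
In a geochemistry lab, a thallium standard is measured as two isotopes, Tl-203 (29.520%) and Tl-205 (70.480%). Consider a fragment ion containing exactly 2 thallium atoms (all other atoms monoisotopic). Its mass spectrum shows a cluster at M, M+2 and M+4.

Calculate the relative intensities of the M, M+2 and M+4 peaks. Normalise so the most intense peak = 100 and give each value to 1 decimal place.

Each Tl atom is independently Tl-203 (p = 0.29520) or Tl-205 (q = 0.70480); the cluster is the binomial expansion (p + q)^2.
P(M) = 0.29520^2 = 0.087143
P(M+2) = 2 × 0.29520^1 × 0.70480^1 = 0.416114
P(M+4) = 0.70480^2 = 0.496743
The M+4 peak is largest (0.496743); scaling to 100 gives 17.5 : 83.8 : 100.0.

17.5 : 83.8 : 100.0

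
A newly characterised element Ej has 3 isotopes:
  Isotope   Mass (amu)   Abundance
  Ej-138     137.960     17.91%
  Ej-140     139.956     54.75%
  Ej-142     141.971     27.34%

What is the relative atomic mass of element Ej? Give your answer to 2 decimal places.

140.15 amu

Ar = Σ fᵢ·mᵢ = 0.1791 × 137.960 + 0.5475 × 139.956 + 0.2734 × 141.971
= 24.7086 + 76.6259 + 38.8149 = 140.1494 amu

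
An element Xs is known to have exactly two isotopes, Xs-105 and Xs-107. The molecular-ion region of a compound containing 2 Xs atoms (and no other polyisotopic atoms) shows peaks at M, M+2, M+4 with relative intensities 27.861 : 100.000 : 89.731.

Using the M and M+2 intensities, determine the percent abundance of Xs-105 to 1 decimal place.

Let p = fractional abundance of Xs-105. I(M+2)/I(M) = [C(2,1)·p^1·(1−p)] / p^2 = 2·(1−p)/p = 100.000/27.861 = 3.5892
(1−p)/p = 3.5892/2 = 1.7946  ⇒  p = 1/(1 + 1.7946) = 0.3578
Xs-105: 35.8%, Xs-107: 64.2%.

35.8%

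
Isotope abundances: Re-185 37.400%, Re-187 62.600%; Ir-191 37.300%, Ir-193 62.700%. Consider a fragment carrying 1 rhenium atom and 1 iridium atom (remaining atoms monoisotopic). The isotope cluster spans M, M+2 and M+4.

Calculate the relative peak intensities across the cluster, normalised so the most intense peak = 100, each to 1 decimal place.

Rhenium pattern (n=1): 0.3740 : 0.6260
Iridium pattern (n=1): 0.3730 : 0.6270
Convolve the two distributions (both contribute in 2-u steps):
  M: 0.3740×0.3730 = 0.139502
  M+2: 0.3740×0.6270 + 0.6260×0.3730 = 0.467996
  M+4: 0.6260×0.6270 = 0.392502
Scale to base peak (0.467996) = 100: 29.8 : 100.0 : 83.9

29.8 : 100.0 : 83.9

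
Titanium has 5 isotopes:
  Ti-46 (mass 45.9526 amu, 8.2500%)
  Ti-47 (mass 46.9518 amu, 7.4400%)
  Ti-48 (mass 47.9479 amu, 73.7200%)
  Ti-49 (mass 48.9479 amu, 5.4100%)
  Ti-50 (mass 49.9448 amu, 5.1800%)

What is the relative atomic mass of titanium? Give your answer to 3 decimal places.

Weight each isotope mass by its fractional abundance: 0.082500 × 45.9526 + 0.074400 × 46.9518 + 0.737200 × 47.9479 + 0.054100 × 48.9479 + 0.051800 × 49.9448
= 3.79109 + 3.49321 + 35.34719 + 2.64808 + 2.58714 = 47.86671 amu

47.867 amu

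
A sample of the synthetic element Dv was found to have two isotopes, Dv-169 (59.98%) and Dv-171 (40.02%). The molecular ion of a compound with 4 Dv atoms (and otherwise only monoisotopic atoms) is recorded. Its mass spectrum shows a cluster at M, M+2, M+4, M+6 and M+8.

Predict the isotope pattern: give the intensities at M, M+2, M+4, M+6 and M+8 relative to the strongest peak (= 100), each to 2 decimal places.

Each Dv atom is independently Dv-169 (p = 0.5998) or Dv-171 (q = 0.4002); the cluster is the binomial expansion (p + q)^4.
P(M) = 0.5998^4 = 0.129427
P(M+2) = 4 × 0.5998^3 × 0.4002^1 = 0.345427
P(M+4) = 6 × 0.5998^2 × 0.4002^2 = 0.345715
P(M+6) = 4 × 0.5998^1 × 0.4002^3 = 0.153779
P(M+8) = 0.4002^4 = 0.025651
The M+4 peak is largest (0.345715); scaling to 100 gives 37.44 : 99.92 : 100.00 : 44.48 : 7.42.

37.44 : 99.92 : 100.00 : 44.48 : 7.42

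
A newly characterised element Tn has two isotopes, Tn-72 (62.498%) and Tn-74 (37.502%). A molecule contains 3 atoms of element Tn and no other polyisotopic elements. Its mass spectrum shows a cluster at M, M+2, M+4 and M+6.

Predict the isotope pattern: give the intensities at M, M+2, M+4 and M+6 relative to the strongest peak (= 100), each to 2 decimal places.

55.55 : 100.00 : 60.01 : 12.00

The 3 Tn atoms are independent, so intensities follow the terms of (0.62498 + 0.37502)^3.
P(M) = 0.62498^3 = 0.244117
P(M+2) = 3 × 0.62498^2 × 0.37502^1 = 0.439448
P(M+4) = 3 × 0.62498^1 × 0.37502^2 = 0.263692
P(M+6) = 0.37502^3 = 0.052743
The M+2 peak is largest (0.439448); scaling to 100 gives 55.55 : 100.00 : 60.01 : 12.00.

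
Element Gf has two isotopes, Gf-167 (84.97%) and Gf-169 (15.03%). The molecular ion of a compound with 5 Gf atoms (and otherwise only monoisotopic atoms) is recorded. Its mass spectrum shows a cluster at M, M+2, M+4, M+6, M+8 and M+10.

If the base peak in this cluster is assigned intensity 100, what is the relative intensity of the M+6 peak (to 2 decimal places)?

5.53

Binomial terms of (0.8497 + 0.1503)^5: M 0.4429, M+2 0.3917, M+4 0.1386, M+6 0.0245, M+8 0.0022, M+10 0.0001 → M is the base peak.
P(M) = C(5,0) × 0.8497^5 × 0.1503^0 = 1 × 0.44292286 × 1.0000 = 0.442923 (base)
P(M+6) = C(5,3) × 0.8497^2 × 0.1503^3 = 10 × 0.72199009 × 0.00339529 = 0.024514
Relative intensity = 0.024514 / 0.442923 × 100 = 5.53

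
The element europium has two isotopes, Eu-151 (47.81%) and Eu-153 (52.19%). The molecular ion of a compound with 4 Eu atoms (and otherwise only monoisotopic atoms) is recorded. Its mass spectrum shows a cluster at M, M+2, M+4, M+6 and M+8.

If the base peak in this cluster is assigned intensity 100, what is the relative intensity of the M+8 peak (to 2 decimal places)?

Term probabilities: M 0.0522, M+2 0.2281, M+4 0.3736, M+6 0.2719, M+8 0.0742. Base peak = M+4.
P(M+4) = C(4,2) × 0.4781^2 × 0.5219^2 = 6 × 0.22857961 × 0.27237961 = 0.373563 (base)
P(M+8) = C(4,4) × 0.4781^0 × 0.5219^4 = 1 × 1.0000 × 0.07419065 = 0.074191
Relative intensity = 0.074191 / 0.373563 × 100 = 19.86

19.86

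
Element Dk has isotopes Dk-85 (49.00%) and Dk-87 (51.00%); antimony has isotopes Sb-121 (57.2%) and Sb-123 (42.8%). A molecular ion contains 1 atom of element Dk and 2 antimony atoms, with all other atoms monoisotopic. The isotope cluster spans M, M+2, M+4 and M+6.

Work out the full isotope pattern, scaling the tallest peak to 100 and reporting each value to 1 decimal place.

39.4 : 100.0 : 83.5 : 23.0

Element Dk pattern (n=1): 0.4900 : 0.5100
Antimony pattern (n=2): 0.327184 : 0.489632 : 0.183184
Convolve the two distributions (both contribute in 2-u steps):
  M: 0.4900×0.327184 = 0.160320
  M+2: 0.4900×0.489632 + 0.5100×0.327184 = 0.406784
  M+4: 0.4900×0.183184 + 0.5100×0.489632 = 0.339472
  M+6: 0.5100×0.183184 = 0.093424
Scale to base peak (0.406784) = 100: 39.4 : 100.0 : 83.5 : 23.0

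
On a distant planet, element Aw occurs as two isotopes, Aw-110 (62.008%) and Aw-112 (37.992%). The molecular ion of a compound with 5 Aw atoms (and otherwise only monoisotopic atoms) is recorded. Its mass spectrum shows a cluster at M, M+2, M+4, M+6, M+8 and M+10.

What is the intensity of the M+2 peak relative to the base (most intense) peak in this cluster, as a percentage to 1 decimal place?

Term probabilities: M 0.0917, M+2 0.2808, M+4 0.3441, M+6 0.2108, M+8 0.0646, M+10 0.0079. Base peak = M+4.
P(M+4) = C(5,2) × 0.62008^3 × 0.37992^2 = 10 × 0.23842027 × 0.14433921 = 0.344134 (base)
P(M+2) = C(5,1) × 0.62008^4 × 0.37992^1 = 5 × 0.14783964 × 0.37992 = 0.280836
Relative intensity = 0.280836 / 0.344134 × 100 = 81.6

81.6%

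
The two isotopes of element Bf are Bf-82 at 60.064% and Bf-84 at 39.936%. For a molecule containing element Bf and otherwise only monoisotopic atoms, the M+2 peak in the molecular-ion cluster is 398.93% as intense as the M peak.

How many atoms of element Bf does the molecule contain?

6

The M+2/M ratio from n Bf atoms is n · q/p = n · 0.39936/0.60064.
n = 3.9893 × 0.60064/0.39936 = 6.00 ≈ 6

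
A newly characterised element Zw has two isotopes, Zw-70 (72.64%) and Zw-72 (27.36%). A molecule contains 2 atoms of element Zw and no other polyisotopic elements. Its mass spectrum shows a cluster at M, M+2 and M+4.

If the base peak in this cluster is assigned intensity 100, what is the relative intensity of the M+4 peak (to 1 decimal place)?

14.2

Term probabilities: M 0.5277, M+2 0.3975, M+4 0.0749. Base peak = M.
P(M) = C(2,0) × 0.7264^2 × 0.2736^0 = 1 × 0.52765696 × 1.0000 = 0.527657 (base)
P(M+4) = C(2,2) × 0.7264^0 × 0.2736^2 = 1 × 1.0000 × 0.07485696 = 0.074857
Relative intensity = 0.074857 / 0.527657 × 100 = 14.2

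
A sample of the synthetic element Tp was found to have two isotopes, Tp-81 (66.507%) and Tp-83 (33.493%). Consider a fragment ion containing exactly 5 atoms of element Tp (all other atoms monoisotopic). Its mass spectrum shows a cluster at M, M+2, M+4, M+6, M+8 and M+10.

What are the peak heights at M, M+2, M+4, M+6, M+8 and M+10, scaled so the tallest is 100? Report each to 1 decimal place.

Each Tp atom is independently Tp-81 (p = 0.66507) or Tp-83 (q = 0.33493); the cluster is the binomial expansion (p + q)^5.
P(M) = 0.66507^5 = 0.130118
P(M+2) = 5 × 0.66507^4 × 0.33493^1 = 0.327637
P(M+4) = 10 × 0.66507^3 × 0.33493^2 = 0.329997
P(M+6) = 10 × 0.66507^2 × 0.33493^3 = 0.166187
P(M+8) = 5 × 0.66507^1 × 0.33493^4 = 0.041846
P(M+10) = 0.33493^5 = 0.004215
The M+4 peak is largest (0.329997); scaling to 100 gives 39.4 : 99.3 : 100.0 : 50.4 : 12.7 : 1.3.

39.4 : 99.3 : 100.0 : 50.4 : 12.7 : 1.3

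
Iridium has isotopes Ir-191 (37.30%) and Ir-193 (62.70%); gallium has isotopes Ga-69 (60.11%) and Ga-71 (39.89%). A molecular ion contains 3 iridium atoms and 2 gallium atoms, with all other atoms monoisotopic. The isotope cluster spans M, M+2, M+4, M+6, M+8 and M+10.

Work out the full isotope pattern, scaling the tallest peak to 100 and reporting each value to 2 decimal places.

Iridium pattern (n=3): 0.05189512 : 0.26170165 : 0.43991135 : 0.24649188
Gallium pattern (n=2): 0.36132121 : 0.47955758 : 0.15912121
Convolve the two distributions (both contribute in 2-u steps):
  M: 0.05189512×0.36132121 = 0.018751
  M+2: 0.05189512×0.47955758 + 0.26170165×0.36132121 = 0.119445
  M+4: 0.05189512×0.15912121 + 0.26170165×0.47955758 + 0.43991135×0.36132121 = 0.292708
  M+6: 0.26170165×0.15912121 + 0.43991135×0.47955758 + 0.24649188×0.36132121 = 0.341668
  M+8: 0.43991135×0.15912121 + 0.24649188×0.47955758 = 0.188206
  M+10: 0.24649188×0.15912121 = 0.039222
Scale to base peak (0.341668) = 100: 5.49 : 34.96 : 85.67 : 100.00 : 55.08 : 11.48

5.49 : 34.96 : 85.67 : 100.00 : 55.08 : 11.48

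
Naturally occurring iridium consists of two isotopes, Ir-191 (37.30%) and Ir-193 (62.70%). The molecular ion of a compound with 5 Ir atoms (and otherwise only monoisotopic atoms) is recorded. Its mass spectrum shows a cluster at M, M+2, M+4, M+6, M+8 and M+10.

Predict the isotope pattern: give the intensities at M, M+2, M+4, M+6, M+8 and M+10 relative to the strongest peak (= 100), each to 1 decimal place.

The 5 Ir atoms are independent, so intensities follow the terms of (0.3730 + 0.6270)^5.
P(M) = 0.3730^5 = 0.007220
P(M+2) = 5 × 0.3730^4 × 0.6270^1 = 0.060684
P(M+4) = 10 × 0.3730^3 × 0.6270^2 = 0.204015
P(M+6) = 10 × 0.3730^2 × 0.6270^3 = 0.342942
P(M+8) = 5 × 0.3730^1 × 0.6270^4 = 0.288237
P(M+10) = 0.6270^5 = 0.096903
The M+6 peak is largest (0.342942); scaling to 100 gives 2.1 : 17.7 : 59.5 : 100.0 : 84.0 : 28.3.

2.1 : 17.7 : 59.5 : 100.0 : 84.0 : 28.3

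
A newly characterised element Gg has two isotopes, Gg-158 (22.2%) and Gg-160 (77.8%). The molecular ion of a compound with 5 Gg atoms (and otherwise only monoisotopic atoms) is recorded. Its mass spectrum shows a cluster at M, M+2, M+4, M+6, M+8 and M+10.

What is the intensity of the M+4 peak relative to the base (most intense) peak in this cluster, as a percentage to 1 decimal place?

Term probabilities: M 0.0005, M+2 0.0094, M+4 0.0662, M+6 0.2321, M+8 0.4067, M+10 0.2850. Base peak = M+8.
P(M+8) = C(5,4) × 0.222^1 × 0.778^4 = 5 × 0.2220 × 0.36636872 = 0.406669 (base)
P(M+4) = C(5,2) × 0.222^3 × 0.778^2 = 10 × 0.01094105 × 0.605284 = 0.066224
Relative intensity = 0.066224 / 0.406669 × 100 = 16.3

16.3%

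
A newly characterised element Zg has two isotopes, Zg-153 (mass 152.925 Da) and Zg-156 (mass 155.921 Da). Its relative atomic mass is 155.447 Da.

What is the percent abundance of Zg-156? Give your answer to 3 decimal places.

84.179%

With x = fraction of Zg-153 (so Zg-156 is 1 − x):
152.925·x + 155.921·(1 − x) = 155.447
(152.925 − 155.921)·x = 155.447 − 155.921
x = -0.474 / -2.996 = 0.15821 → 15.821% Zg-153, 84.179% Zg-156.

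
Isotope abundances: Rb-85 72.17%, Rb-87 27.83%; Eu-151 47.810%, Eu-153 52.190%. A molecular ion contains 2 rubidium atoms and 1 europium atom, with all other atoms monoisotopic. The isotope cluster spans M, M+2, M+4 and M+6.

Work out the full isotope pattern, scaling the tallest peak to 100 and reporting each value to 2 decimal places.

53.68 : 100.00 : 53.18 : 8.71

Rubidium pattern (n=2): 0.52085089 : 0.40169822 : 0.07745089
Europium pattern (n=1): 0.4781 : 0.5219
Convolve the two distributions (both contribute in 2-u steps):
  M: 0.52085089×0.4781 = 0.249019
  M+2: 0.52085089×0.5219 + 0.40169822×0.4781 = 0.463884
  M+4: 0.40169822×0.5219 + 0.07745089×0.4781 = 0.246676
  M+6: 0.07745089×0.5219 = 0.040422
Scale to base peak (0.463884) = 100: 53.68 : 100.00 : 53.18 : 8.71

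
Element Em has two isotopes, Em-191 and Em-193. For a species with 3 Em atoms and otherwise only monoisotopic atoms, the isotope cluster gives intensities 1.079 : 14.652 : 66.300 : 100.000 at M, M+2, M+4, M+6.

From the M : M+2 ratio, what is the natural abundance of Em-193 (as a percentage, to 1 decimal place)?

Write p for the Em-191 fraction. I(M+2)/I(M) = [C(3,1)·p^2·(1−p)] / p^3 = 3·(1−p)/p = 14.652/1.079 = 13.5792
(1−p)/p = 13.5792/3 = 4.5264  ⇒  p = 1/(1 + 4.5264) = 0.1809
Em-191: 18.1%, Em-193: 81.9%.

81.9%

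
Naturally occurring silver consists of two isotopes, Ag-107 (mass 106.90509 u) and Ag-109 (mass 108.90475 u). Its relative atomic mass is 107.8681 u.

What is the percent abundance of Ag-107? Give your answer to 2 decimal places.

51.84%

With x = fraction of Ag-107 (so Ag-109 is 1 − x):
106.90509·x + 108.90475·(1 − x) = 107.8681
(106.90509 − 108.90475)·x = 107.8681 − 108.90475
x = -1.03665 / -1.99966 = 0.51841 → 51.84% Ag-107, 48.16% Ag-109.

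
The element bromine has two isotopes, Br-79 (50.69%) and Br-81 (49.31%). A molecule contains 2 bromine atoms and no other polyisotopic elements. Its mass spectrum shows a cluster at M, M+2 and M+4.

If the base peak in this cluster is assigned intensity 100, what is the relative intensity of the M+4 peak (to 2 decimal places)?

Term probabilities: M 0.2569, M+2 0.4999, M+4 0.2431. Base peak = M+2.
P(M+2) = C(2,1) × 0.5069^1 × 0.4931^1 = 2 × 0.5069 × 0.4931 = 0.499905 (base)
P(M+4) = C(2,2) × 0.5069^0 × 0.4931^2 = 1 × 1.0000 × 0.24314761 = 0.243148
Relative intensity = 0.243148 / 0.499905 × 100 = 48.64

48.64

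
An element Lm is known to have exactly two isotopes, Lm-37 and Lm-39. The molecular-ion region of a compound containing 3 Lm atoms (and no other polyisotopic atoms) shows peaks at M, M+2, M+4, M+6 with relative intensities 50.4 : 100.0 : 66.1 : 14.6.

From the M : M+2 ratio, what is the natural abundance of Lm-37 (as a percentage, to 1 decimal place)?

60.2%

Write p for the Lm-37 fraction. I(M+2)/I(M) = [C(3,1)·p^2·(1−p)] / p^3 = 3·(1−p)/p = 100.0/50.4 = 1.9841
(1−p)/p = 1.9841/3 = 0.6614  ⇒  p = 1/(1 + 0.6614) = 0.6019
Lm-37: 60.2%, Lm-39: 39.8%.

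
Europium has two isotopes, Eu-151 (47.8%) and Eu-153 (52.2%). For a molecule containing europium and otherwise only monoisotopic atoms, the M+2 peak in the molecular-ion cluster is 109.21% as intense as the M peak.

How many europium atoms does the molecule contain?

The M+2/M ratio from n Eu atoms is n · q/p = n · 0.522/0.478.
n = 1.0921 × 0.478/0.522 = 1.00 ≈ 1

1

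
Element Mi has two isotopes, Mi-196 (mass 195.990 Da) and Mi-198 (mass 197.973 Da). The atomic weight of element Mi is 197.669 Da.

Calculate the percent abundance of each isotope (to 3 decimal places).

Mi-196: 15.330%, Mi-198: 84.670%

With x = fraction of Mi-196 (so Mi-198 is 1 − x):
195.990·x + 197.973·(1 − x) = 197.669
(195.990 − 197.973)·x = 197.669 − 197.973
x = -0.304 / -1.983 = 0.15330 → 15.330% Mi-196, 84.670% Mi-198.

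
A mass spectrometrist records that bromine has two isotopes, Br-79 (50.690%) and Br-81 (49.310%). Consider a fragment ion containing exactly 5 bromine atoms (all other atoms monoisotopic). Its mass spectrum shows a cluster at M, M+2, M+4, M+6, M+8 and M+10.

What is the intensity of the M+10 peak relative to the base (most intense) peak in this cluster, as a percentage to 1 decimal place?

9.2%

(0.50690 + 0.49310)^5 gives M 0.0335, M+2 0.1628, M+4 0.3167, M+6 0.3081, M+8 0.1498, M+10 0.0292; the largest is M+4.
P(M+4) = C(5,2) × 0.50690^3 × 0.49310^2 = 10 × 0.13024674 × 0.24314761 = 0.316692 (base)
P(M+10) = C(5,5) × 0.50690^0 × 0.49310^5 = 1 × 1.0000 × 0.02915245 = 0.029152
Relative intensity = 0.029152 / 0.316692 × 100 = 9.2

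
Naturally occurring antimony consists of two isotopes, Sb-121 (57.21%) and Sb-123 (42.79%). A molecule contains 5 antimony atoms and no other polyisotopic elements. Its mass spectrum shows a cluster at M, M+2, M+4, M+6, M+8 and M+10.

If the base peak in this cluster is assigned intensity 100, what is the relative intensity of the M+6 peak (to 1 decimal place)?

74.8

(0.5721 + 0.4279)^5 gives M 0.0613, M+2 0.2292, M+4 0.3428, M+6 0.2564, M+8 0.0959, M+10 0.0143; the largest is M+4.
P(M+4) = C(5,2) × 0.5721^3 × 0.4279^2 = 10 × 0.18724742 × 0.18309841 = 0.342847 (base)
P(M+6) = C(5,3) × 0.5721^2 × 0.4279^3 = 10 × 0.32729841 × 0.07834781 = 0.256431
Relative intensity = 0.256431 / 0.342847 × 100 = 74.8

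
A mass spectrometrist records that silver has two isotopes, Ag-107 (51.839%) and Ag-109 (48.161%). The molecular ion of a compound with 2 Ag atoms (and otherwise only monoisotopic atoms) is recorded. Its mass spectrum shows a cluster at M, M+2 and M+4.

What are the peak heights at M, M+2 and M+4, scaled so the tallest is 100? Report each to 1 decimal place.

Each Ag atom is independently Ag-107 (p = 0.51839) or Ag-109 (q = 0.48161); the cluster is the binomial expansion (p + q)^2.
P(M) = 0.51839^2 = 0.268728
P(M+2) = 2 × 0.51839^1 × 0.48161^1 = 0.499324
P(M+4) = 0.48161^2 = 0.231948
The M+2 peak is largest (0.499324); scaling to 100 gives 53.8 : 100.0 : 46.5.

53.8 : 100.0 : 46.5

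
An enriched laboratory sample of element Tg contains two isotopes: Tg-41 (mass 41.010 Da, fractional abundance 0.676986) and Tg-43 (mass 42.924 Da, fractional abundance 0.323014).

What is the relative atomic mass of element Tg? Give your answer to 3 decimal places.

Weight each isotope mass by its fractional abundance: 0.676986 × 41.010 + 0.323014 × 42.924
= 27.7632 + 13.8651 = 41.6283 Da

41.628 Da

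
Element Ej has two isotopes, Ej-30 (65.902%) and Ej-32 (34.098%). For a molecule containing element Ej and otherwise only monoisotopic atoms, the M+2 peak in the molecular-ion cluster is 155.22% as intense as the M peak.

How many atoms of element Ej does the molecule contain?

3

For n independent Ej atoms, I(M+2)/I(M) = n · (abundance Ej-32) / (abundance Ej-30) = n · 0.34098/0.65902.
n = 1.5522 × 0.65902/0.34098 = 3.00 ≈ 3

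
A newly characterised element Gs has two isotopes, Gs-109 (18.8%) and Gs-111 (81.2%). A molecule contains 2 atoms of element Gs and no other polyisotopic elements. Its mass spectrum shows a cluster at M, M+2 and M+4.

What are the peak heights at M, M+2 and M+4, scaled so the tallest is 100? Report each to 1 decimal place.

5.4 : 46.3 : 100.0

The 2 Gs atoms are independent, so intensities follow the terms of (0.188 + 0.812)^2.
P(M) = 0.188^2 = 0.035344
P(M+2) = 2 × 0.188^1 × 0.812^1 = 0.305312
P(M+4) = 0.812^2 = 0.659344
The M+4 peak is largest (0.659344); scaling to 100 gives 5.4 : 46.3 : 100.0.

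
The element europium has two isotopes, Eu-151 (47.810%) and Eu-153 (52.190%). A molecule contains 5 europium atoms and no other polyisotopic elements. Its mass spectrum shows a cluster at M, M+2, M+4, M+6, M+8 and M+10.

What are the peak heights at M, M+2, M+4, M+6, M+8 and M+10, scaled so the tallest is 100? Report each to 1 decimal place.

7.7 : 42.0 : 91.6 : 100.0 : 54.6 : 11.9

Expanding (0.47810 + 0.52190)^5:
P(M) = 0.47810^5 = 0.024980
P(M+2) = 5 × 0.47810^4 × 0.52190^1 = 0.136343
P(M+4) = 10 × 0.47810^3 × 0.52190^2 = 0.297667
P(M+6) = 10 × 0.47810^2 × 0.52190^3 = 0.324937
P(M+8) = 5 × 0.47810^1 × 0.52190^4 = 0.177353
P(M+10) = 0.52190^5 = 0.038720
The M+6 peak is largest (0.324937); scaling to 100 gives 7.7 : 42.0 : 91.6 : 100.0 : 54.6 : 11.9.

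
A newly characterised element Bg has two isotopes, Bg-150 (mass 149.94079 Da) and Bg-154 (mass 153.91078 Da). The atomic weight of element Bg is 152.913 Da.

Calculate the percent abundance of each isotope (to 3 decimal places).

Bg-150: 25.133%, Bg-154: 74.867%

Let x be the fractional abundance of Bg-150; then Bg-154 has abundance 1 − x.
149.94079·x + 153.91078·(1 − x) = 152.913
(149.94079 − 153.91078)·x = 152.913 − 153.91078
x = -0.99778 / -3.96999 = 0.25133 → 25.133% Bg-150, 74.867% Bg-154.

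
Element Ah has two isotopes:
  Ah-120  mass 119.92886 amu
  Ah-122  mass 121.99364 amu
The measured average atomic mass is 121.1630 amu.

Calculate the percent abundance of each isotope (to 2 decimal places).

With x = fraction of Ah-120 (so Ah-122 is 1 − x):
119.92886·x + 121.99364·(1 − x) = 121.1630
(119.92886 − 121.99364)·x = 121.1630 − 121.99364
x = -0.83064 / -2.06478 = 0.40229 → 40.23% Ah-120, 59.77% Ah-122.

Ah-120: 40.23%, Ah-122: 59.77%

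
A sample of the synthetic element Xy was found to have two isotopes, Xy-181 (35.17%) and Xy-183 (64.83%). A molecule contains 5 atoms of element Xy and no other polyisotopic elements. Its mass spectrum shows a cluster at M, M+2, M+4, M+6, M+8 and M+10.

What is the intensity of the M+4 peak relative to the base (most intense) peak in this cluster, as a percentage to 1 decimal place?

(0.3517 + 0.6483)^5 gives M 0.0054, M+2 0.0496, M+4 0.1828, M+6 0.3370, M+8 0.3106, M+10 0.1145; the largest is M+6.
P(M+6) = C(5,3) × 0.3517^2 × 0.6483^3 = 10 × 0.12369289 × 0.27247588 = 0.337033 (base)
P(M+4) = C(5,2) × 0.3517^3 × 0.6483^2 = 10 × 0.04350279 × 0.42029289 = 0.182839
Relative intensity = 0.182839 / 0.337033 × 100 = 54.2

54.2%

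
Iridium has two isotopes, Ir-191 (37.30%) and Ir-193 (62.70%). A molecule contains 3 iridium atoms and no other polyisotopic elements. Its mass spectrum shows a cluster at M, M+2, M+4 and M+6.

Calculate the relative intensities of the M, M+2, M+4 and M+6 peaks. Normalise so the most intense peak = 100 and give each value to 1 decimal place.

11.8 : 59.5 : 100.0 : 56.0

Expanding (0.3730 + 0.6270)^3:
P(M) = 0.3730^3 = 0.051895
P(M+2) = 3 × 0.3730^2 × 0.6270^1 = 0.261702
P(M+4) = 3 × 0.3730^1 × 0.6270^2 = 0.439911
P(M+6) = 0.6270^3 = 0.246492
The M+4 peak is largest (0.439911); scaling to 100 gives 11.8 : 59.5 : 100.0 : 56.0.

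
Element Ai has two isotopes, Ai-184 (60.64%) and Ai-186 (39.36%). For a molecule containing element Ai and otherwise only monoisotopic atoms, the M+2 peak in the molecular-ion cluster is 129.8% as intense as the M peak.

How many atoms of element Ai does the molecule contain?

For n independent Ai atoms, I(M+2)/I(M) = n · (abundance Ai-186) / (abundance Ai-184) = n · 0.3936/0.6064.
n = 1.298 × 0.6064/0.3936 = 2.00 ≈ 2

2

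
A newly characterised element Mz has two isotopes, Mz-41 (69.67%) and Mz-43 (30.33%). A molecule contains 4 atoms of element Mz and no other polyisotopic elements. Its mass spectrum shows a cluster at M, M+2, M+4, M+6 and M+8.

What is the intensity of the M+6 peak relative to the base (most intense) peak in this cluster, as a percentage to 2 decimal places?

18.95%

Binomial terms of (0.6967 + 0.3033)^4: M 0.2356, M+2 0.4103, M+4 0.2679, M+6 0.0778, M+8 0.0085 → M+2 is the base peak.
P(M+2) = C(4,1) × 0.6967^3 × 0.3033^1 = 4 × 0.33817183 × 0.3033 = 0.410270 (base)
P(M+6) = C(4,3) × 0.6967^1 × 0.3033^3 = 4 × 0.6967 × 0.02790084 = 0.077754
Relative intensity = 0.077754 / 0.410270 × 100 = 18.95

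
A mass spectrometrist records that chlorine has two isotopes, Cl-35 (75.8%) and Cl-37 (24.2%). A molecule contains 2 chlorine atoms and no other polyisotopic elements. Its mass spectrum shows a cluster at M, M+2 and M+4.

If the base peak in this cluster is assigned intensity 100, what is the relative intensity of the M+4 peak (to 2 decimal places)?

Binomial terms of (0.758 + 0.242)^2: M 0.5746, M+2 0.3669, M+4 0.0586 → M is the base peak.
P(M) = C(2,0) × 0.758^2 × 0.242^0 = 1 × 0.574564 × 1.0000 = 0.574564 (base)
P(M+4) = C(2,2) × 0.758^0 × 0.242^2 = 1 × 1.0000 × 0.058564 = 0.058564
Relative intensity = 0.058564 / 0.574564 × 100 = 10.19

10.19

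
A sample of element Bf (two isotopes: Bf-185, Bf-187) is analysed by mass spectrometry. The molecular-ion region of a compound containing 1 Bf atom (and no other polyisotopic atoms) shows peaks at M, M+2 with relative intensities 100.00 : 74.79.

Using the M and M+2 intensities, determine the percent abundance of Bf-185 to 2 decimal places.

57.21%

Let p = fractional abundance of Bf-185. I(M+2)/I(M) = [C(1,1)·p^0·(1−p)] / p^1 = 1·(1−p)/p = 74.79/100.00 = 0.7479
(1−p)/p = 0.7479/1 = 0.7479  ⇒  p = 1/(1 + 0.7479) = 0.5721
Bf-185: 57.21%, Bf-187: 42.79%.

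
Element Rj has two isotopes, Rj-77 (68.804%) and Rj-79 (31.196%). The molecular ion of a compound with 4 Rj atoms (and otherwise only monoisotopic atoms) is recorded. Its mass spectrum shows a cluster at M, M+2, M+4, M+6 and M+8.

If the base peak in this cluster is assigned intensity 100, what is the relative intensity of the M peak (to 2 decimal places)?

55.14

(0.68804 + 0.31196)^4 gives M 0.2241, M+2 0.4064, M+4 0.2764, M+6 0.0836, M+8 0.0095; the largest is M+2.
P(M+2) = C(4,1) × 0.68804^3 × 0.31196^1 = 4 × 0.32571748 × 0.31196 = 0.406443 (base)
P(M) = C(4,0) × 0.68804^4 × 0.31196^0 = 1 × 0.22410665 × 1.0000 = 0.224107
Relative intensity = 0.224107 / 0.406443 × 100 = 55.14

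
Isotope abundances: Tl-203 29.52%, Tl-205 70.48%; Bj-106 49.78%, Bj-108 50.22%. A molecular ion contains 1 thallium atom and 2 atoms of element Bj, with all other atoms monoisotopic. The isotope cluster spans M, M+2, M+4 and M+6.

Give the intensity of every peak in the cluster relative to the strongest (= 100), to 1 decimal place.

Thallium pattern (n=1): 0.2952 : 0.7048
Element Bj pattern (n=2): 0.24780484 : 0.49999032 : 0.25220484
Convolve the two distributions (both contribute in 2-u steps):
  M: 0.2952×0.24780484 = 0.073152
  M+2: 0.2952×0.49999032 + 0.7048×0.24780484 = 0.322250
  M+4: 0.2952×0.25220484 + 0.7048×0.49999032 = 0.426844
  M+6: 0.7048×0.25220484 = 0.177754
Scale to base peak (0.426844) = 100: 17.1 : 75.5 : 100.0 : 41.6

17.1 : 75.5 : 100.0 : 41.6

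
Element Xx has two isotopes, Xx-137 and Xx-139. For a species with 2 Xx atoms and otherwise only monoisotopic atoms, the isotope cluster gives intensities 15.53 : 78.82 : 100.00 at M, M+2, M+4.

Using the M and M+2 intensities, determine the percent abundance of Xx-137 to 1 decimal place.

Let p = fractional abundance of Xx-137. I(M+2)/I(M) = [C(2,1)·p^1·(1−p)] / p^2 = 2·(1−p)/p = 78.82/15.53 = 5.0753
(1−p)/p = 5.0753/2 = 2.5377  ⇒  p = 1/(1 + 2.5377) = 0.2827
Xx-137: 28.3%, Xx-139: 71.7%.

28.3%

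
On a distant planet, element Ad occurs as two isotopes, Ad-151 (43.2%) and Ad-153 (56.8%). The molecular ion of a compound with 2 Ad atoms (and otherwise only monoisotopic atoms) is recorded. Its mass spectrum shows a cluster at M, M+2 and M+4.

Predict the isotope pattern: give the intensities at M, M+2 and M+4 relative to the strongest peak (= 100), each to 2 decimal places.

38.03 : 100.00 : 65.74

Each Ad atom is independently Ad-151 (p = 0.432) or Ad-153 (q = 0.568); the cluster is the binomial expansion (p + q)^2.
P(M) = 0.432^2 = 0.186624
P(M+2) = 2 × 0.432^1 × 0.568^1 = 0.490752
P(M+4) = 0.568^2 = 0.322624
The M+2 peak is largest (0.490752); scaling to 100 gives 38.03 : 100.00 : 65.74.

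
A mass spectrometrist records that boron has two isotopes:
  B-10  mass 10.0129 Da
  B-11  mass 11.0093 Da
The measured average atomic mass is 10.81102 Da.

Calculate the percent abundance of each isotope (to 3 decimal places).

With x = fraction of B-10 (so B-11 is 1 − x):
10.0129·x + 11.0093·(1 − x) = 10.81102
(10.0129 − 11.0093)·x = 10.81102 − 11.0093
x = -0.19828 / -0.9964 = 0.19900 → 19.900% B-10, 80.100% B-11.

B-10: 19.900%, B-11: 80.100%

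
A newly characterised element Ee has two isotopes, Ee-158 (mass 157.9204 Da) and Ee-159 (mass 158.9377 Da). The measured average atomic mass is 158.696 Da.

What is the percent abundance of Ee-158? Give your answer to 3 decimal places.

With x = fraction of Ee-158 (so Ee-159 is 1 − x):
157.9204·x + 158.9377·(1 − x) = 158.696
(157.9204 − 158.9377)·x = 158.696 − 158.9377
x = -0.2417 / -1.0173 = 0.23759 → 23.759% Ee-158, 76.241% Ee-159.

23.759%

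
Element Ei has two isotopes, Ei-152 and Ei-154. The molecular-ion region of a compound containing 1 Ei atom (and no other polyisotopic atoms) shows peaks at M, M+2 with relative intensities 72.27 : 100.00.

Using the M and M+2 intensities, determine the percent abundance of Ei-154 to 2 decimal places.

Let p = fractional abundance of Ei-152. I(M+2)/I(M) = [C(1,1)·p^0·(1−p)] / p^1 = 1·(1−p)/p = 100.00/72.27 = 1.3837
(1−p)/p = 1.3837/1 = 1.3837  ⇒  p = 1/(1 + 1.3837) = 0.4195
Ei-152: 41.95%, Ei-154: 58.05%.

58.05%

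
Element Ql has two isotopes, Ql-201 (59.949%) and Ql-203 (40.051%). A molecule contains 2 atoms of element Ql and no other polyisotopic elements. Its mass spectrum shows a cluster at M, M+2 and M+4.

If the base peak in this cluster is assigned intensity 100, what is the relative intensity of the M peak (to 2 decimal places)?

Term probabilities: M 0.3594, M+2 0.4802, M+4 0.1604. Base peak = M+2.
P(M+2) = C(2,1) × 0.59949^1 × 0.40051^1 = 2 × 0.59949 × 0.40051 = 0.480203 (base)
P(M) = C(2,0) × 0.59949^2 × 0.40051^0 = 1 × 0.35938826 × 1.0000 = 0.359388
Relative intensity = 0.359388 / 0.480203 × 100 = 74.84

74.84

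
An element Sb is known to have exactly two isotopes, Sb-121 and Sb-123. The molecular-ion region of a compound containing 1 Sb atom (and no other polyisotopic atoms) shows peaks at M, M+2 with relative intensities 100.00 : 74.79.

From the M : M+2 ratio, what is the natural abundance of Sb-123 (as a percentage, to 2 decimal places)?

Let p = fractional abundance of Sb-121. I(M+2)/I(M) = [C(1,1)·p^0·(1−p)] / p^1 = 1·(1−p)/p = 74.79/100.00 = 0.7479
(1−p)/p = 0.7479/1 = 0.7479  ⇒  p = 1/(1 + 0.7479) = 0.5721
Sb-121: 57.21%, Sb-123: 42.79%.

42.79%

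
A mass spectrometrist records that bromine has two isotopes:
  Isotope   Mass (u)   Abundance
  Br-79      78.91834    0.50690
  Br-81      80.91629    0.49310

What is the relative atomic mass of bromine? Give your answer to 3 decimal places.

79.904 u

Weight each isotope mass by its fractional abundance: 0.50690 × 78.91834 + 0.49310 × 80.91629
= 40.003707 + 39.899823 = 79.903530 u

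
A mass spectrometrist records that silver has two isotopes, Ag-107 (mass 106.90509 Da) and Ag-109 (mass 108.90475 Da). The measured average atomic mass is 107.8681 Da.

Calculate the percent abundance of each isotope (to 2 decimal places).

Ag-107: 51.84%, Ag-109: 48.16%

Writing the weighted mean with unknown fraction x of Ag-107:
106.90509·x + 108.90475·(1 − x) = 107.8681
(106.90509 − 108.90475)·x = 107.8681 − 108.90475
x = -1.03665 / -1.99966 = 0.51841 → 51.84% Ag-107, 48.16% Ag-109.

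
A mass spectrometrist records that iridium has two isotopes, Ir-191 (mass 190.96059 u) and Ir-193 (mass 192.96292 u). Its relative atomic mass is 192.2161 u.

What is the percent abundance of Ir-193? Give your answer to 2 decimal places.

Let x be the fractional abundance of Ir-191; then Ir-193 has abundance 1 − x.
190.96059·x + 192.96292·(1 − x) = 192.2161
(190.96059 − 192.96292)·x = 192.2161 − 192.96292
x = -0.74682 / -2.00233 = 0.37298 → 37.30% Ir-191, 62.70% Ir-193.

62.70%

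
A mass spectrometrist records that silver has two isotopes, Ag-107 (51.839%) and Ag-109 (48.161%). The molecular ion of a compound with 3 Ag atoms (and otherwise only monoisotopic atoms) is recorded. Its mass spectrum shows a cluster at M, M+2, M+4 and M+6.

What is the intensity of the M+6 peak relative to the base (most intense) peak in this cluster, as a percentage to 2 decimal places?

Term probabilities: M 0.1393, M+2 0.3883, M+4 0.3607, M+6 0.1117. Base peak = M+2.
P(M+2) = C(3,1) × 0.51839^2 × 0.48161^1 = 3 × 0.26872819 × 0.48161 = 0.388267 (base)
P(M+6) = C(3,3) × 0.51839^0 × 0.48161^3 = 1 × 1.0000 × 0.11170857 = 0.111709
Relative intensity = 0.111709 / 0.388267 × 100 = 28.77

28.77%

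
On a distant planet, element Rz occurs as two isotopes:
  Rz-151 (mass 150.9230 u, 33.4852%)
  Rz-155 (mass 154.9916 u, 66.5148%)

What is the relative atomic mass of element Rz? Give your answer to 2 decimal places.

Weight each isotope mass by its fractional abundance: 0.334852 × 150.9230 + 0.665148 × 154.9916
= 50.53687 + 103.09235 = 153.62922 u

153.63 u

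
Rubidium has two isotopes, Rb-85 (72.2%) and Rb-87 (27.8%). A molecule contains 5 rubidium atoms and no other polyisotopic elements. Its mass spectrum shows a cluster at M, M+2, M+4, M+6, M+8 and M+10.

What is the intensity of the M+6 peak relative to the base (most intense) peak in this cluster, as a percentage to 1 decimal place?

29.7%

(0.722 + 0.278)^5 gives M 0.1962, M+2 0.3777, M+4 0.2909, M+6 0.1120, M+8 0.0216, M+10 0.0017; the largest is M+2.
P(M+2) = C(5,1) × 0.722^4 × 0.278^1 = 5 × 0.27173701 × 0.2780 = 0.377714 (base)
P(M+6) = C(5,3) × 0.722^2 × 0.278^3 = 10 × 0.521284 × 0.02148495 = 0.111998
Relative intensity = 0.111998 / 0.377714 × 100 = 29.7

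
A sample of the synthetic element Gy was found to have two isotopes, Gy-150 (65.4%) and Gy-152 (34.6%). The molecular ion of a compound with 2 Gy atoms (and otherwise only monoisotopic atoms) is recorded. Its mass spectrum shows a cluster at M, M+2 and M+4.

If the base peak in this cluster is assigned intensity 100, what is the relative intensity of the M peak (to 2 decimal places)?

(0.654 + 0.346)^2 gives M 0.4277, M+2 0.4526, M+4 0.1197; the largest is M+2.
P(M+2) = C(2,1) × 0.654^1 × 0.346^1 = 2 × 0.6540 × 0.3460 = 0.452568 (base)
P(M) = C(2,0) × 0.654^2 × 0.346^0 = 1 × 0.427716 × 1.0000 = 0.427716
Relative intensity = 0.427716 / 0.452568 × 100 = 94.51

94.51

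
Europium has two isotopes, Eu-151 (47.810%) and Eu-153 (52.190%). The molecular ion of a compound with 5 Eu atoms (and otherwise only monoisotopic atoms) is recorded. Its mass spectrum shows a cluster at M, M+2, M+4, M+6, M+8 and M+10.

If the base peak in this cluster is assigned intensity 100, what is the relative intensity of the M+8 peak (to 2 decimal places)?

(0.47810 + 0.52190)^5 gives M 0.0250, M+2 0.1363, M+4 0.2977, M+6 0.3249, M+8 0.1774, M+10 0.0387; the largest is M+6.
P(M+6) = C(5,3) × 0.47810^2 × 0.52190^3 = 10 × 0.22857961 × 0.14215492 = 0.324937 (base)
P(M+8) = C(5,4) × 0.47810^1 × 0.52190^4 = 5 × 0.4781 × 0.07419065 = 0.177353
Relative intensity = 0.177353 / 0.324937 × 100 = 54.58

54.58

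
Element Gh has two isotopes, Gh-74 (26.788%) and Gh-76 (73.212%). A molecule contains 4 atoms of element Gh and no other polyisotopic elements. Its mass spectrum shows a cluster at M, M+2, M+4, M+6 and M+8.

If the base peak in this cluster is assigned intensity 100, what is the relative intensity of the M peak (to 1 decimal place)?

Term probabilities: M 0.0051, M+2 0.0563, M+4 0.2308, M+6 0.4205, M+8 0.2873. Base peak = M+6.
P(M+6) = C(4,3) × 0.26788^1 × 0.73212^3 = 4 × 0.26788 × 0.3924161 = 0.420482 (base)
P(M) = C(4,0) × 0.26788^4 × 0.73212^0 = 1 × 0.00514945 × 1.0000 = 0.005149
Relative intensity = 0.005149 / 0.420482 × 100 = 1.2

1.2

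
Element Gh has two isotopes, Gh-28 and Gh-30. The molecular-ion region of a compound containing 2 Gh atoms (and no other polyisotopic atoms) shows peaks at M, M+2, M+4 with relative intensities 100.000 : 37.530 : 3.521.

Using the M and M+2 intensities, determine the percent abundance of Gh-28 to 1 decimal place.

If p is the fraction of Gh that is Gh-28, then I(M+2)/I(M) = [C(2,1)·p^1·(1−p)] / p^2 = 2·(1−p)/p = 37.530/100.000 = 0.3753
(1−p)/p = 0.3753/2 = 0.1877  ⇒  p = 1/(1 + 0.1877) = 0.8420
Gh-28: 84.2%, Gh-30: 15.8%.

84.2%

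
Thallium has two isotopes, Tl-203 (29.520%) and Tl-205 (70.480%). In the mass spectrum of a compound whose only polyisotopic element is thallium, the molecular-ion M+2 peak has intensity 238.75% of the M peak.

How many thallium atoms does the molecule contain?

For n independent Tl atoms, I(M+2)/I(M) = n · (abundance Tl-205) / (abundance Tl-203) = n · 0.70480/0.29520.
n = 2.3875 × 0.29520/0.70480 = 1.00 ≈ 1

1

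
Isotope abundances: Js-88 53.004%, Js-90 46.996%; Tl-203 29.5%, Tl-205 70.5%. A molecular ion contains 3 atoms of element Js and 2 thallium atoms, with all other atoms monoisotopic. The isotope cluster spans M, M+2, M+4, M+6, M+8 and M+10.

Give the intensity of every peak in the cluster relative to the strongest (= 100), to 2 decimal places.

Element Js pattern (n=3): 0.14891071 : 0.39609507 : 0.35119772 : 0.10379649
Thallium pattern (n=2): 0.087025 : 0.41595 : 0.497025
Convolve the two distributions (both contribute in 2-u steps):
  M: 0.14891071×0.087025 = 0.012959
  M+2: 0.14891071×0.41595 + 0.39609507×0.087025 = 0.096410
  M+4: 0.14891071×0.497025 + 0.39609507×0.41595 + 0.35119772×0.087025 = 0.269331
  M+6: 0.39609507×0.497025 + 0.35119772×0.41595 + 0.10379649×0.087025 = 0.351983
  M+8: 0.35119772×0.497025 + 0.10379649×0.41595 = 0.217728
  M+10: 0.10379649×0.497025 = 0.051589
Scale to base peak (0.351983) = 100: 3.68 : 27.39 : 76.52 : 100.00 : 61.86 : 14.66

3.68 : 27.39 : 76.52 : 100.00 : 61.86 : 14.66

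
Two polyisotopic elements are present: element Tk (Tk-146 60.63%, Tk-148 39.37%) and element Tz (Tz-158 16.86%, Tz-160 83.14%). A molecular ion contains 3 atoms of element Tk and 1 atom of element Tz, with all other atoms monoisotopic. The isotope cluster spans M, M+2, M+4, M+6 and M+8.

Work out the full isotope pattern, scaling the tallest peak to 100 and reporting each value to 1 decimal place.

9.2 : 63.3 : 100.0 : 59.9 : 12.4

Element Tk pattern (n=3): 0.22287569 : 0.43417199 : 0.28192894 : 0.06102338
Element Tz pattern (n=1): 0.1686 : 0.8314
Convolve the two distributions (both contribute in 2-u steps):
  M: 0.22287569×0.1686 = 0.037577
  M+2: 0.22287569×0.8314 + 0.43417199×0.1686 = 0.258500
  M+4: 0.43417199×0.8314 + 0.28192894×0.1686 = 0.408504
  M+6: 0.28192894×0.8314 + 0.06102338×0.1686 = 0.244684
  M+8: 0.06102338×0.8314 = 0.050735
Scale to base peak (0.408504) = 100: 9.2 : 63.3 : 100.0 : 59.9 : 12.4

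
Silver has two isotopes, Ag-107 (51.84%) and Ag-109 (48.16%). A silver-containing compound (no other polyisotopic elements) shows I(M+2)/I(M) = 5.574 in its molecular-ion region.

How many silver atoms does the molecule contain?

With n Ag atoms, P(M+2)/P(M) = C(n,1)·p^(n−1)q / p^n = n·q/p = n · 0.4816/0.5184.
n = 5.574 × 0.5184/0.4816 = 6.00 ≈ 6

6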